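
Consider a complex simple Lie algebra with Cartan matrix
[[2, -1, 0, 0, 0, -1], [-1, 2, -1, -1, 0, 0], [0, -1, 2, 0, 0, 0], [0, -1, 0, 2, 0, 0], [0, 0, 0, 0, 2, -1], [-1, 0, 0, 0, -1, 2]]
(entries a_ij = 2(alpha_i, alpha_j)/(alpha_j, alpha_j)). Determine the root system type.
D6

The matrix has rank 6 with 2's on the diagonal. Reading the off-diagonal entries as Dynkin edges (a single edge where a_ij = a_ji = -1; a double or triple edge where a_ij * a_ji = 2 or 3), the diagram is a chain of 4 nodes with a fork of two nodes at one end (D_6). One simple-root ordering that puts it in standard form is (alpha_5, alpha_6, alpha_1, alpha_2, alpha_4, alpha_3). So the algebra is type D_6, i.e. so(12).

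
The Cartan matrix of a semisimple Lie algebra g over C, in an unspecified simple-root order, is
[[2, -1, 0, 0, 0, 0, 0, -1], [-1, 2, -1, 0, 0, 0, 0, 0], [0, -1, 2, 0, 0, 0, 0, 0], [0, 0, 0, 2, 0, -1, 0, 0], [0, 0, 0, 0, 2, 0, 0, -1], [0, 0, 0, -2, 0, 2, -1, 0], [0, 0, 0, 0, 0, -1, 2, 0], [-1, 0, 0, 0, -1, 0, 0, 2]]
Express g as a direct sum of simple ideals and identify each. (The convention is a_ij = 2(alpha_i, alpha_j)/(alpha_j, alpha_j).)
A5 ⊕ B3

The diagram associated to this matrix has two connected components: the simple roots {alpha_1, alpha_2, alpha_3, alpha_5, alpha_8} form a chain of 5 nodes with single edges (A_5), and {alpha_4, alpha_6, alpha_7} form a chain of 3 nodes with a double edge at one end; the terminal node there is the unique short simple root (B_3). A semisimple Lie algebra decomposes uniquely as the direct sum of simple ideals, one per connected component of its Dynkin diagram, so g ≅ A_5 ⊕ B_3 (dimension 35 + 21 = 56).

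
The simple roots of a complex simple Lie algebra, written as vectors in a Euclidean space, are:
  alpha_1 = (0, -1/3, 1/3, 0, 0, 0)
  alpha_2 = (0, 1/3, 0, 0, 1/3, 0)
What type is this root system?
A_2 (sl(3))

Compute the Cartan integers a_ij = 2(alpha_i, alpha_j)/(alpha_j, alpha_j); the resulting 2x2 Cartan matrix is
[[2, -1], [-1, 2]].
All simple roots have the same length, so the diagram is simply laced. The associated Dynkin diagram is a chain of 2 nodes with single edges (A_2), so the type is A_2 (the algebra sl(3)).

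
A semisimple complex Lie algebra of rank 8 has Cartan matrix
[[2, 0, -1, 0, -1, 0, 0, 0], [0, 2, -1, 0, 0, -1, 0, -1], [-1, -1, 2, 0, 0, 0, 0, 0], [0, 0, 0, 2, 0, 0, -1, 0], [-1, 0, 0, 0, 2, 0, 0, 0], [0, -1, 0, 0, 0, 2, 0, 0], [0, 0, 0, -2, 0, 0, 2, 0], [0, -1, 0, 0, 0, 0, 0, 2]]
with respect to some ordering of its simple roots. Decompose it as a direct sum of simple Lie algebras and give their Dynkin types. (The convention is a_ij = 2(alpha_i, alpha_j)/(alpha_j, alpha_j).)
type B_2 + type D_6

The diagram associated to this matrix has two connected components: the simple roots {alpha_4, alpha_7} form a chain of 2 nodes with a double edge at one end; the terminal node there is the unique short simple root (B_2), and {alpha_1, alpha_2, alpha_3, alpha_5, alpha_6, alpha_8} form a chain of 4 nodes with a fork of two nodes at one end (D_6). A semisimple Lie algebra decomposes uniquely as the direct sum of simple ideals, one per connected component of its Dynkin diagram, so g ≅ B_2 ⊕ D_6 (dimension 10 + 66 = 76).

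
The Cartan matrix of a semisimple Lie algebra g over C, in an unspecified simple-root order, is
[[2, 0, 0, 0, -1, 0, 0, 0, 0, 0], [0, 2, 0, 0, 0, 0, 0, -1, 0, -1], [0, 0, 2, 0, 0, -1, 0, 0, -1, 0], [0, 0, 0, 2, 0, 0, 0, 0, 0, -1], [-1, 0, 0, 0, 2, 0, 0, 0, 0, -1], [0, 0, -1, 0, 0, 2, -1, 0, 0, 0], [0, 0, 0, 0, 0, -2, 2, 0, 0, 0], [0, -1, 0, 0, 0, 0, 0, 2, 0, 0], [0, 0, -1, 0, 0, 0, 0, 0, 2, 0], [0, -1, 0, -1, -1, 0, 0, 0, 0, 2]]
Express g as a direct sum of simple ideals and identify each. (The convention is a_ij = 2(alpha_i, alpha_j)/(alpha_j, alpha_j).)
C4 ⊕ E6

The diagram associated to this matrix has two connected components: the simple roots {alpha_3, alpha_6, alpha_7, alpha_9} form a chain of 4 nodes with a double edge at one end; the terminal node there is the unique long simple root (C_4), and {alpha_1, alpha_2, alpha_4, alpha_5, alpha_8, alpha_10} form a chain of 5 nodes with one extra node attached to the third node from one end (E_6). A semisimple Lie algebra decomposes uniquely as the direct sum of simple ideals, one per connected component of its Dynkin diagram, so g ≅ C_4 ⊕ E_6 (dimension 36 + 78 = 114).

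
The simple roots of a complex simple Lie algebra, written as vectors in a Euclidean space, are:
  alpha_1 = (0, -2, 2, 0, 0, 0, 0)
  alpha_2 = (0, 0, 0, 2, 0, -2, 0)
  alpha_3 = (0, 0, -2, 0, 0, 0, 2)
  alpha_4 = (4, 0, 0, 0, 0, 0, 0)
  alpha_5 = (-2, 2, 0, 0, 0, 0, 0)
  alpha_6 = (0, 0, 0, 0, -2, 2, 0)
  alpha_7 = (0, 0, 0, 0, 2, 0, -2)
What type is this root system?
Compute the Cartan integers a_ij = 2(alpha_i, alpha_j)/(alpha_j, alpha_j); the resulting 7x7 Cartan matrix is
[[2, 0, -1, 0, -1, 0, 0], [0, 2, 0, 0, 0, -1, 0], [-1, 0, 2, 0, 0, 0, -1], [0, 0, 0, 2, -2, 0, 0], [-1, 0, 0, -1, 2, 0, 0], [0, -1, 0, 0, 0, 2, -1], [0, 0, -1, 0, 0, -1, 2]].
The roots have two lengths (squared-length ratio 2:1); the short ones are alpha_{1,2,3,5,6,7}. The associated Dynkin diagram is a chain of 7 nodes with a double edge at one end; the terminal node there is the unique long simple root (C_7), so the type is C_7 (the algebra sp(14)).

C_7 (sp(14))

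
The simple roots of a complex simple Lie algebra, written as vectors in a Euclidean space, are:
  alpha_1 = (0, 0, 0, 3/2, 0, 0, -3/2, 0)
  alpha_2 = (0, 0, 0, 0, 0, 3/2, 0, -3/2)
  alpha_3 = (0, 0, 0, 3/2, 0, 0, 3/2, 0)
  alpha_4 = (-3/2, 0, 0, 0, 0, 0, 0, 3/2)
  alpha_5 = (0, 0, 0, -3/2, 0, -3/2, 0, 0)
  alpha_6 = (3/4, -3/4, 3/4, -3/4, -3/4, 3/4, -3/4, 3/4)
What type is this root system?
Compute the Cartan integers a_ij = 2(alpha_i, alpha_j)/(alpha_j, alpha_j); the resulting 6x6 Cartan matrix is
[[2, 0, 0, 0, -1, 0], [0, 2, 0, -1, -1, 0], [0, 0, 2, 0, -1, -1], [0, -1, 0, 2, 0, 0], [-1, -1, -1, 0, 2, 0], [0, 0, -1, 0, 0, 2]].
All simple roots have the same length, so the diagram is simply laced. The associated Dynkin diagram is a chain of 5 nodes with one extra node attached to the third node from one end (E_6), so the type is E_6.

E6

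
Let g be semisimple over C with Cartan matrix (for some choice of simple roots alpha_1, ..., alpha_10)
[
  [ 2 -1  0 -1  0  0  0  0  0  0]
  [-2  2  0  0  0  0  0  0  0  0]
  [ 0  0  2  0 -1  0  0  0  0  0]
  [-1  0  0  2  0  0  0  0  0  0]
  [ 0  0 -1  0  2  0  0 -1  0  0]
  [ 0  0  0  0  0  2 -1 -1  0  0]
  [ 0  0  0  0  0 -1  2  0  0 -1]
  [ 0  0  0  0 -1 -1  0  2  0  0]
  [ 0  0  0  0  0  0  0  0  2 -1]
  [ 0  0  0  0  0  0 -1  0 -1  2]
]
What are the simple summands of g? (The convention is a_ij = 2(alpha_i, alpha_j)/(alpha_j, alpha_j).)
The diagram associated to this matrix has two connected components: the simple roots {alpha_3, alpha_5, alpha_6, alpha_7, alpha_8, alpha_9, alpha_10} form a chain of 7 nodes with single edges (A_7), and {alpha_1, alpha_2, alpha_4} form a chain of 3 nodes with a double edge at one end; the terminal node there is the unique long simple root (C_3). A semisimple Lie algebra decomposes uniquely as the direct sum of simple ideals, one per connected component of its Dynkin diagram, so g ≅ A_7 ⊕ C_3 (dimension 63 + 21 = 84).

A_7 ⊕ C_3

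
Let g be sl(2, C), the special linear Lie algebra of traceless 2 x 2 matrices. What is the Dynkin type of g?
A1

This is sl(2), which has dimension 2^2 - 1 = 3 and rank 2 - 1 = 1 (a Cartan subalgebra is the diagonal traceless matrices). In the classification of classical Lie algebras, the special linear algebra sl(n+1) has type A_n; here n = 1, so the Dynkin diagram is a chain of 1 nodes with single edges (A_1). Hence the type is A_1.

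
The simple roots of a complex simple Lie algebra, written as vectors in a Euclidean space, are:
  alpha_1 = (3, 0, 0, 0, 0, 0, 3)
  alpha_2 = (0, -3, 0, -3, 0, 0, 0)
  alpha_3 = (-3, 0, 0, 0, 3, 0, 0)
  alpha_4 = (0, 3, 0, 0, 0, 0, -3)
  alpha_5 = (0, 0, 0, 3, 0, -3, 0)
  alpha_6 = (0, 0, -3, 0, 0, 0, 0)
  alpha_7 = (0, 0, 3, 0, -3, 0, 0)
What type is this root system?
type B_7

Compute the Cartan integers a_ij = 2(alpha_i, alpha_j)/(alpha_j, alpha_j); the resulting 7x7 Cartan matrix is
[[2, 0, -1, -1, 0, 0, 0], [0, 2, 0, -1, -1, 0, 0], [-1, 0, 2, 0, 0, 0, -1], [-1, -1, 0, 2, 0, 0, 0], [0, -1, 0, 0, 2, 0, 0], [0, 0, 0, 0, 0, 2, -1], [0, 0, -1, 0, 0, -2, 2]].
The roots have two lengths (squared-length ratio 2:1); the short ones are alpha_{6}. The associated Dynkin diagram is a chain of 7 nodes with a double edge at one end; the terminal node there is the unique short simple root (B_7), so the type is B_7 (the algebra so(15)).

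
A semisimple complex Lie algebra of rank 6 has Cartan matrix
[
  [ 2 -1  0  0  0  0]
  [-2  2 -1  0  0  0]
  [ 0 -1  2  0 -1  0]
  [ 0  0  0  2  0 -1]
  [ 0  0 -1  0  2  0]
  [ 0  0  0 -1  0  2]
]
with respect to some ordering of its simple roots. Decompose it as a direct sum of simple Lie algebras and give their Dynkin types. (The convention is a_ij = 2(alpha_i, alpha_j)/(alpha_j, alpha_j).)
The diagram associated to this matrix has two connected components: the simple roots {alpha_4, alpha_6} form a chain of 2 nodes with single edges (A_2), and {alpha_1, alpha_2, alpha_3, alpha_5} form a chain of 4 nodes with a double edge at one end; the terminal node there is the unique short simple root (B_4). A semisimple Lie algebra decomposes uniquely as the direct sum of simple ideals, one per connected component of its Dynkin diagram, so g ≅ A_2 ⊕ B_4 (dimension 8 + 36 = 44).

type A_2 ⊕ type B_4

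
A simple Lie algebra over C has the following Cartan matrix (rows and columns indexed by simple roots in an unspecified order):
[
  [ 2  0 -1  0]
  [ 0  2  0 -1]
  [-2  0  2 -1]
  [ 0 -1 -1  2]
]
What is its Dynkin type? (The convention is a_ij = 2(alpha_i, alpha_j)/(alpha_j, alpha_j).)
B_4 (so(9))

The matrix has rank 4 with 2's on the diagonal. Reading the off-diagonal entries as Dynkin edges (a single edge where a_ij = a_ji = -1; a double or triple edge where a_ij * a_ji = 2 or 3), the diagram is a chain of 4 nodes with a double edge at one end; the terminal node there is the unique short simple root (B_4). One simple-root ordering that puts it in standard form is (alpha_2, alpha_4, alpha_3, alpha_1). So the algebra is type B_4, i.e. so(9).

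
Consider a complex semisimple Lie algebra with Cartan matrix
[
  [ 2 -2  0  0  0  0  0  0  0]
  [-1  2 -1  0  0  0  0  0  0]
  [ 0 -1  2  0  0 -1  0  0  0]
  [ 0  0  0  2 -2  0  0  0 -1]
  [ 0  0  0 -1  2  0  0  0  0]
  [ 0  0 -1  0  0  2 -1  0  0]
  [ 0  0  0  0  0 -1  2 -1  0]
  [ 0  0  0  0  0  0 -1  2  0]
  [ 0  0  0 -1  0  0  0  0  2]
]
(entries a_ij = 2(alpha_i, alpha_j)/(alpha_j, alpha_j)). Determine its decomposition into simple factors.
The diagram associated to this matrix has two connected components: the simple roots {alpha_4, alpha_5, alpha_9} form a chain of 3 nodes with a double edge at one end; the terminal node there is the unique short simple root (B_3), and {alpha_1, alpha_2, alpha_3, alpha_6, alpha_7, alpha_8} form a chain of 6 nodes with a double edge at one end; the terminal node there is the unique long simple root (C_6). A semisimple Lie algebra decomposes uniquely as the direct sum of simple ideals, one per connected component of its Dynkin diagram, so g ≅ B_3 ⊕ C_6 (dimension 21 + 78 = 99).

B3 + C6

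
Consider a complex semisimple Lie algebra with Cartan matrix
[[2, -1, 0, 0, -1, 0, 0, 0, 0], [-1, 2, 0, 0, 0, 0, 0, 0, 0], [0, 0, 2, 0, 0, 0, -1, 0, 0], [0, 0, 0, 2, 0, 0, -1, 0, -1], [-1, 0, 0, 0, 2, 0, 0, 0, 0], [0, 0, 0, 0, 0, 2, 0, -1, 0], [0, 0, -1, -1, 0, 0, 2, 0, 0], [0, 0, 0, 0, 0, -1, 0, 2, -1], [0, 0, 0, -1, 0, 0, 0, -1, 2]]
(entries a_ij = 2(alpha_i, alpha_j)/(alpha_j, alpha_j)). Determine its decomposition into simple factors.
The diagram associated to this matrix has two connected components: the simple roots {alpha_1, alpha_2, alpha_5} form a chain of 3 nodes with single edges (A_3), and {alpha_3, alpha_4, alpha_6, alpha_7, alpha_8, alpha_9} form a chain of 6 nodes with single edges (A_6). A semisimple Lie algebra decomposes uniquely as the direct sum of simple ideals, one per connected component of its Dynkin diagram, so g ≅ A_3 ⊕ A_6 (dimension 15 + 48 = 63).

A3 + A6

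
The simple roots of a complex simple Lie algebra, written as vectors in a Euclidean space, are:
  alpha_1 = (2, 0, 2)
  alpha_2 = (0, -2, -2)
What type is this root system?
Compute the Cartan integers a_ij = 2(alpha_i, alpha_j)/(alpha_j, alpha_j); the resulting 2x2 Cartan matrix is
[[2, -1], [-1, 2]].
All simple roots have the same length, so the diagram is simply laced. The associated Dynkin diagram is a chain of 2 nodes with single edges (A_2), so the type is A_2 (the algebra sl(3)).

A_2 (sl(3))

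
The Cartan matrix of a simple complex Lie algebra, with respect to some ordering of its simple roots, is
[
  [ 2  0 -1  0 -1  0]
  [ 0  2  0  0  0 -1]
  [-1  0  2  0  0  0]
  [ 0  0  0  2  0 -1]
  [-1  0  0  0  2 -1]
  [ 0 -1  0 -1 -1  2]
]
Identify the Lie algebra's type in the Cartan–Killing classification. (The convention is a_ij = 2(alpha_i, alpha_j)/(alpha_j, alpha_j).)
type D_6

The matrix has rank 6 with 2's on the diagonal. Reading the off-diagonal entries as Dynkin edges (a single edge where a_ij = a_ji = -1; a double or triple edge where a_ij * a_ji = 2 or 3), the diagram is a chain of 4 nodes with a fork of two nodes at one end (D_6). One simple-root ordering that puts it in standard form is (alpha_3, alpha_1, alpha_5, alpha_6, alpha_4, alpha_2). So the algebra is type D_6, i.e. so(12).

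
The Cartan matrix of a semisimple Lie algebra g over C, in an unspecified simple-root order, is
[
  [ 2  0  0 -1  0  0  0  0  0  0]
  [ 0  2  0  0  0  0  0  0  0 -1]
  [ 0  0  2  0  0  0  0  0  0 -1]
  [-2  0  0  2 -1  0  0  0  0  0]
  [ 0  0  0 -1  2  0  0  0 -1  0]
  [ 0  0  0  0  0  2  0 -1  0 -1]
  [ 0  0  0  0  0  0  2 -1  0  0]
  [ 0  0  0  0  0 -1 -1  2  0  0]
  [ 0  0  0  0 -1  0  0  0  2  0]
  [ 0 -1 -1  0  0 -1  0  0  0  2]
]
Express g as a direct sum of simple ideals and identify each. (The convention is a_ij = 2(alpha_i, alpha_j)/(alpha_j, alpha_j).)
type B_4 ⊕ type D_6

The diagram associated to this matrix has two connected components: the simple roots {alpha_1, alpha_4, alpha_5, alpha_9} form a chain of 4 nodes with a double edge at one end; the terminal node there is the unique short simple root (B_4), and {alpha_2, alpha_3, alpha_6, alpha_7, alpha_8, alpha_10} form a chain of 4 nodes with a fork of two nodes at one end (D_6). A semisimple Lie algebra decomposes uniquely as the direct sum of simple ideals, one per connected component of its Dynkin diagram, so g ≅ B_4 ⊕ D_6 (dimension 36 + 66 = 102).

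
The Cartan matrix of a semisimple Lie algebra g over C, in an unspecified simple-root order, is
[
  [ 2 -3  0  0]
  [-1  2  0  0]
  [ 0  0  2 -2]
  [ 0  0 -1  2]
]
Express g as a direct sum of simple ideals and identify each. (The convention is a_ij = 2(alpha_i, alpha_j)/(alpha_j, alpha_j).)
The diagram associated to this matrix has two connected components: the simple roots {alpha_3, alpha_4} form a chain of 2 nodes with a double edge at one end; the terminal node there is the unique short simple root (B_2), and {alpha_1, alpha_2} form two nodes joined by a triple edge (G_2). A semisimple Lie algebra decomposes uniquely as the direct sum of simple ideals, one per connected component of its Dynkin diagram, so g ≅ B_2 ⊕ G_2 (dimension 10 + 14 = 24).

type B_2 ⊕ type G_2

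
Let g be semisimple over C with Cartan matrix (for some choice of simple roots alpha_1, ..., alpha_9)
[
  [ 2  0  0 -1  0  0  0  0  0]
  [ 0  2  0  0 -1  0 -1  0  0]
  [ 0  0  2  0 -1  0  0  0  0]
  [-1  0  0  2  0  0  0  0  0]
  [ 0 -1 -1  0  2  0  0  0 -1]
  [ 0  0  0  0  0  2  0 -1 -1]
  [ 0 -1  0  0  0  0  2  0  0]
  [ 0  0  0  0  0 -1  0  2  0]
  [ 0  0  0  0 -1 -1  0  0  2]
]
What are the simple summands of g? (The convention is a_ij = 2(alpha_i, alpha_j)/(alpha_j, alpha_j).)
The diagram associated to this matrix has two connected components: the simple roots {alpha_1, alpha_4} form a chain of 2 nodes with single edges (A_2), and {alpha_2, alpha_3, alpha_5, alpha_6, alpha_7, alpha_8, alpha_9} form a chain of 6 nodes with one extra node attached to the third node from one end (E_7). A semisimple Lie algebra decomposes uniquely as the direct sum of simple ideals, one per connected component of its Dynkin diagram, so g ≅ A_2 ⊕ E_7 (dimension 8 + 133 = 141).

type A_2 + type E_7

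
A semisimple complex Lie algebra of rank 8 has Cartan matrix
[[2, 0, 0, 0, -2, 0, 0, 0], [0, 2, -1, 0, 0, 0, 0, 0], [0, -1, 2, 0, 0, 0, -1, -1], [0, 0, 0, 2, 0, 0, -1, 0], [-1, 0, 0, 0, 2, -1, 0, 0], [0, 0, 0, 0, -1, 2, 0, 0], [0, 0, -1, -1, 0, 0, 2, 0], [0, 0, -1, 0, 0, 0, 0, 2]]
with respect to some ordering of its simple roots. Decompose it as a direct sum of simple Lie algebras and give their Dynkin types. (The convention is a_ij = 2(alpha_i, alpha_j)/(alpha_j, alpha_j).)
C_3 (sp(6)) + D_5 (so(10))

The diagram associated to this matrix has two connected components: the simple roots {alpha_1, alpha_5, alpha_6} form a chain of 3 nodes with a double edge at one end; the terminal node there is the unique long simple root (C_3), and {alpha_2, alpha_3, alpha_4, alpha_7, alpha_8} form a chain of 3 nodes with a fork of two nodes at one end (D_5). A semisimple Lie algebra decomposes uniquely as the direct sum of simple ideals, one per connected component of its Dynkin diagram, so g ≅ C_3 ⊕ D_5 (dimension 21 + 45 = 66).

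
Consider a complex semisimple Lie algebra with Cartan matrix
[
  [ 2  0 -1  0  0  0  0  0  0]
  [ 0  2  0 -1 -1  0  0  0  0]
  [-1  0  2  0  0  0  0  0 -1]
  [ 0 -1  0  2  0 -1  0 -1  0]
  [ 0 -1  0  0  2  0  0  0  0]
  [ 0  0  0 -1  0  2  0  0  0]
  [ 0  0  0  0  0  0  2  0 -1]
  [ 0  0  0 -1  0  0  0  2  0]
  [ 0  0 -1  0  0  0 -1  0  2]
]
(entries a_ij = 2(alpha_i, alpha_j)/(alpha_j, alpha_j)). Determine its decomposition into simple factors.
The diagram associated to this matrix has two connected components: the simple roots {alpha_1, alpha_3, alpha_7, alpha_9} form a chain of 4 nodes with single edges (A_4), and {alpha_2, alpha_4, alpha_5, alpha_6, alpha_8} form a chain of 3 nodes with a fork of two nodes at one end (D_5). A semisimple Lie algebra decomposes uniquely as the direct sum of simple ideals, one per connected component of its Dynkin diagram, so g ≅ A_4 ⊕ D_5 (dimension 24 + 45 = 69).

A_4 ⊕ D_5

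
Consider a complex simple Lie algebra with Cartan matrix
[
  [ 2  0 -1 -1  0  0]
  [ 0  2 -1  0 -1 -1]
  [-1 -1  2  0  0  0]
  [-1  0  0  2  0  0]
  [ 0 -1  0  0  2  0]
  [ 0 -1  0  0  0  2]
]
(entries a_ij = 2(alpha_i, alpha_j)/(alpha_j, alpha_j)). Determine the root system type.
D_6 (so(12))

The matrix has rank 6 with 2's on the diagonal. Reading the off-diagonal entries as Dynkin edges (a single edge where a_ij = a_ji = -1; a double or triple edge where a_ij * a_ji = 2 or 3), the diagram is a chain of 4 nodes with a fork of two nodes at one end (D_6). One simple-root ordering that puts it in standard form is (alpha_4, alpha_1, alpha_3, alpha_2, alpha_6, alpha_5). So the algebra is type D_6, i.e. so(12).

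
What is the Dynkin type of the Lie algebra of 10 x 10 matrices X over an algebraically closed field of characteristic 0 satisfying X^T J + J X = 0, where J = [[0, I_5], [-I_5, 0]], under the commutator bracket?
This is sp(10), which has dimension 10(10+1)/2 = 55 and rank 10/2 = 5. In the classification of classical Lie algebras, the symplectic algebra sp(2n) has type C_n; here n = 5, so the Dynkin diagram is a chain of 5 nodes with a double edge at one end; the terminal node there is the unique long simple root (C_5). Hence the type is C_5.

type C_5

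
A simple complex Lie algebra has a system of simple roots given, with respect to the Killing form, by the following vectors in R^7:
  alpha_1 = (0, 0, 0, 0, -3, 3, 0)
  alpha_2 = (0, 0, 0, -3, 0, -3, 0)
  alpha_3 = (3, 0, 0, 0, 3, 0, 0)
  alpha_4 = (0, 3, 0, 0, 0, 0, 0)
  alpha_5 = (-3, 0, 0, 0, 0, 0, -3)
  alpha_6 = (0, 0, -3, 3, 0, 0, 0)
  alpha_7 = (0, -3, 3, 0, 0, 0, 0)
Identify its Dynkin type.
B_7

Compute the Cartan integers a_ij = 2(alpha_i, alpha_j)/(alpha_j, alpha_j); the resulting 7x7 Cartan matrix is
[[2, -1, -1, 0, 0, 0, 0], [-1, 2, 0, 0, 0, -1, 0], [-1, 0, 2, 0, -1, 0, 0], [0, 0, 0, 2, 0, 0, -1], [0, 0, -1, 0, 2, 0, 0], [0, -1, 0, 0, 0, 2, -1], [0, 0, 0, -2, 0, -1, 2]].
The roots have two lengths (squared-length ratio 2:1); the short ones are alpha_{4}. The associated Dynkin diagram is a chain of 7 nodes with a double edge at one end; the terminal node there is the unique short simple root (B_7), so the type is B_7 (the algebra so(15)).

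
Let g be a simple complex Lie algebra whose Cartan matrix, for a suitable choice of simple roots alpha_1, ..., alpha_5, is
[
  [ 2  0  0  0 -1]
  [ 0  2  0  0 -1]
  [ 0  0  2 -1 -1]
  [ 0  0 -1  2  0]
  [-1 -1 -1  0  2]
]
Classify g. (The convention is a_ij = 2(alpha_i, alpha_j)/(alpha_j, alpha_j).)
type D_5

The matrix has rank 5 with 2's on the diagonal. Reading the off-diagonal entries as Dynkin edges (a single edge where a_ij = a_ji = -1; a double or triple edge where a_ij * a_ji = 2 or 3), the diagram is a chain of 3 nodes with a fork of two nodes at one end (D_5). One simple-root ordering that puts it in standard form is (alpha_4, alpha_3, alpha_5, alpha_2, alpha_1). So the algebra is type D_5, i.e. so(10).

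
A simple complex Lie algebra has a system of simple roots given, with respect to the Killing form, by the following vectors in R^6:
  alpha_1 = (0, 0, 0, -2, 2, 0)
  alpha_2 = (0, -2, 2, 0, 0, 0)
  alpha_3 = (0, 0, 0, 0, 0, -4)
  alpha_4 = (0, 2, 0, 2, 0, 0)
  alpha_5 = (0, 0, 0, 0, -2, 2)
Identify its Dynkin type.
Compute the Cartan integers a_ij = 2(alpha_i, alpha_j)/(alpha_j, alpha_j); the resulting 5x5 Cartan matrix is
[[2, 0, 0, -1, -1], [0, 2, 0, -1, 0], [0, 0, 2, 0, -2], [-1, -1, 0, 2, 0], [-1, 0, -1, 0, 2]].
The roots have two lengths (squared-length ratio 2:1); the short ones are alpha_{1,2,4,5}. The associated Dynkin diagram is a chain of 5 nodes with a double edge at one end; the terminal node there is the unique long simple root (C_5), so the type is C_5 (the algebra sp(10)).

C_5 (sp(10))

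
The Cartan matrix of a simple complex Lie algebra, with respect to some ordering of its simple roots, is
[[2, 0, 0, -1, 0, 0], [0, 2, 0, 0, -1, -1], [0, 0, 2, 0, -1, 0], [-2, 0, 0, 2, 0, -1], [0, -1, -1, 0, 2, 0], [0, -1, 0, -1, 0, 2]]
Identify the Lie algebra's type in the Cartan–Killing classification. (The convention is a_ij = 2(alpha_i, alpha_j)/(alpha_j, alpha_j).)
type B_6

The matrix has rank 6 with 2's on the diagonal. Reading the off-diagonal entries as Dynkin edges (a single edge where a_ij = a_ji = -1; a double or triple edge where a_ij * a_ji = 2 or 3), the diagram is a chain of 6 nodes with a double edge at one end; the terminal node there is the unique short simple root (B_6). One simple-root ordering that puts it in standard form is (alpha_3, alpha_5, alpha_2, alpha_6, alpha_4, alpha_1). So the algebra is type B_6, i.e. so(13).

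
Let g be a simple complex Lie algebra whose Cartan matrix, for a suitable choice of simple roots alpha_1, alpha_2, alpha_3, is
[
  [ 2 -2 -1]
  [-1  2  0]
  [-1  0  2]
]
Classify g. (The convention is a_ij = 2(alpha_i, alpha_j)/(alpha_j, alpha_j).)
type B_3

The matrix has rank 3 with 2's on the diagonal. Reading the off-diagonal entries as Dynkin edges (a single edge where a_ij = a_ji = -1; a double or triple edge where a_ij * a_ji = 2 or 3), the diagram is a chain of 3 nodes with a double edge at one end; the terminal node there is the unique short simple root (B_3). One simple-root ordering that puts it in standard form is (alpha_3, alpha_1, alpha_2). So the algebra is type B_3, i.e. so(7).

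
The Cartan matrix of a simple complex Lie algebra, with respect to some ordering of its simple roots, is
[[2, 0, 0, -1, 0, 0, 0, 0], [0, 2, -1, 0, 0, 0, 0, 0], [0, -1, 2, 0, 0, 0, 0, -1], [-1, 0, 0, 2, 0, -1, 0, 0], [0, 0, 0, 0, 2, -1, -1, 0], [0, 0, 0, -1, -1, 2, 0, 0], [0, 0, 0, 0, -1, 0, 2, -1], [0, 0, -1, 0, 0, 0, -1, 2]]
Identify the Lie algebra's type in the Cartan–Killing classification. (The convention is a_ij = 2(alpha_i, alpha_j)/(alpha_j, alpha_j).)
A_8

The matrix has rank 8 with 2's on the diagonal. Reading the off-diagonal entries as Dynkin edges (a single edge where a_ij = a_ji = -1; a double or triple edge where a_ij * a_ji = 2 or 3), the diagram is a chain of 8 nodes with single edges (A_8). One simple-root ordering that puts it in standard form is (alpha_1, alpha_4, alpha_6, alpha_5, alpha_7, alpha_8, alpha_3, alpha_2). So the algebra is type A_8, i.e. sl(9).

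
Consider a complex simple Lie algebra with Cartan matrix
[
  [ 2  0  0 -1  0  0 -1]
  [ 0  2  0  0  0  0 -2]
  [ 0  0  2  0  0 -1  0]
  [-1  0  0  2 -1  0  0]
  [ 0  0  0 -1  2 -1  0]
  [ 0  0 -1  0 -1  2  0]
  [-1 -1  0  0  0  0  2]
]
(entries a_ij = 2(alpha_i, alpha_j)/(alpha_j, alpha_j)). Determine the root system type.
C7

The matrix has rank 7 with 2's on the diagonal. Reading the off-diagonal entries as Dynkin edges (a single edge where a_ij = a_ji = -1; a double or triple edge where a_ij * a_ji = 2 or 3), the diagram is a chain of 7 nodes with a double edge at one end; the terminal node there is the unique long simple root (C_7). One simple-root ordering that puts it in standard form is (alpha_3, alpha_6, alpha_5, alpha_4, alpha_1, alpha_7, alpha_2). So the algebra is type C_7, i.e. sp(14).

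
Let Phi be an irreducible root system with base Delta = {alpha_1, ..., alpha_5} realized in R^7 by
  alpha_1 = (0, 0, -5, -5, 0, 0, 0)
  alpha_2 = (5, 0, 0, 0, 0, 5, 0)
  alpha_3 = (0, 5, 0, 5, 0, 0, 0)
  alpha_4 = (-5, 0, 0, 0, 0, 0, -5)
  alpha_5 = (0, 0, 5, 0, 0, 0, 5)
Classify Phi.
A_5

Compute the Cartan integers a_ij = 2(alpha_i, alpha_j)/(alpha_j, alpha_j); the resulting 5x5 Cartan matrix is
[[2, 0, -1, 0, -1], [0, 2, 0, -1, 0], [-1, 0, 2, 0, 0], [0, -1, 0, 2, -1], [-1, 0, 0, -1, 2]].
All simple roots have the same length, so the diagram is simply laced. The associated Dynkin diagram is a chain of 5 nodes with single edges (A_5), so the type is A_5 (the algebra sl(6)).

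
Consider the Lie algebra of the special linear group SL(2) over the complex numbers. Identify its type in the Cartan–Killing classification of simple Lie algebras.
type A_1

This is sl(2), which has dimension 2^2 - 1 = 3 and rank 2 - 1 = 1 (a Cartan subalgebra is the diagonal traceless matrices). In the classification of classical Lie algebras, the special linear algebra sl(n+1) has type A_n; here n = 1, so the Dynkin diagram is a chain of 1 nodes with single edges (A_1). Hence the type is A_1.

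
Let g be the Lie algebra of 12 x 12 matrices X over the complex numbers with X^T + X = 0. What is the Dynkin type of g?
This is so(12) with 12 even, which has dimension 12(12-1)/2 = 66 and rank 12/2 = 6. In the classification of classical Lie algebras, the orthogonal algebra so(2n) in an even number of variables has type D_n; here n = 6, so the Dynkin diagram is a chain of 4 nodes with a fork of two nodes at one end (D_6). Hence the type is D_6.

D6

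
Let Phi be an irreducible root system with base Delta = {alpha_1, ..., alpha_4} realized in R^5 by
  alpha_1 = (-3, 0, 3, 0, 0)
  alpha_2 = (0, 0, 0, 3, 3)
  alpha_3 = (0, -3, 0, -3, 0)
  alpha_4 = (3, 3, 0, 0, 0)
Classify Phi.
Compute the Cartan integers a_ij = 2(alpha_i, alpha_j)/(alpha_j, alpha_j); the resulting 4x4 Cartan matrix is
[[2, 0, 0, -1], [0, 2, -1, 0], [0, -1, 2, -1], [-1, 0, -1, 2]].
All simple roots have the same length, so the diagram is simply laced. The associated Dynkin diagram is a chain of 4 nodes with single edges (A_4), so the type is A_4 (the algebra sl(5)).

A_4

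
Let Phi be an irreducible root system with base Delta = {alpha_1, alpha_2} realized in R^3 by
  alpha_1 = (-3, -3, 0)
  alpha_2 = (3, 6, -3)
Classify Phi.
G_2

Compute the Cartan integers a_ij = 2(alpha_i, alpha_j)/(alpha_j, alpha_j); the resulting 2x2 Cartan matrix is
[[2, -1], [-3, 2]].
The roots have two lengths (squared-length ratio 3:1); the short ones are alpha_{1}. The associated Dynkin diagram is two nodes joined by a triple edge (G_2), so the type is G_2.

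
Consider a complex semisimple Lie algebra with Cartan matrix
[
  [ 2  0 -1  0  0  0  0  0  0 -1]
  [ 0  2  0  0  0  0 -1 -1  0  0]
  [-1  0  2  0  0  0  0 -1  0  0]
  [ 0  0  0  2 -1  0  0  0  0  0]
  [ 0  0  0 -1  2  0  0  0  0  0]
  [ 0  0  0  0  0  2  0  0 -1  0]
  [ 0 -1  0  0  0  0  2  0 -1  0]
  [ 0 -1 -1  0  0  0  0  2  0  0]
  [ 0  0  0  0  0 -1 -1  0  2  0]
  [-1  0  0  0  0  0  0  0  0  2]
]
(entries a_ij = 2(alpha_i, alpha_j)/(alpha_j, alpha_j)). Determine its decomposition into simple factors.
The diagram associated to this matrix has two connected components: the simple roots {alpha_4, alpha_5} form a chain of 2 nodes with single edges (A_2), and {alpha_1, alpha_2, alpha_3, alpha_6, alpha_7, alpha_8, alpha_9, alpha_10} form a chain of 8 nodes with single edges (A_8). A semisimple Lie algebra decomposes uniquely as the direct sum of simple ideals, one per connected component of its Dynkin diagram, so g ≅ A_2 ⊕ A_8 (dimension 8 + 80 = 88).

A2 ⊕ A8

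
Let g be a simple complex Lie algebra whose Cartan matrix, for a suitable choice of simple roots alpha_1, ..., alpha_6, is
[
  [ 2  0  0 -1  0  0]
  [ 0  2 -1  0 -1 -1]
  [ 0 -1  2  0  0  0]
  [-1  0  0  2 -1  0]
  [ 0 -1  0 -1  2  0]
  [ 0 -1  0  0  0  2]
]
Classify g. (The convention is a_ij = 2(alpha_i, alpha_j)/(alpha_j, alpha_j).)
D_6

The matrix has rank 6 with 2's on the diagonal. Reading the off-diagonal entries as Dynkin edges (a single edge where a_ij = a_ji = -1; a double or triple edge where a_ij * a_ji = 2 or 3), the diagram is a chain of 4 nodes with a fork of two nodes at one end (D_6). One simple-root ordering that puts it in standard form is (alpha_1, alpha_4, alpha_5, alpha_2, alpha_6, alpha_3). So the algebra is type D_6, i.e. so(12).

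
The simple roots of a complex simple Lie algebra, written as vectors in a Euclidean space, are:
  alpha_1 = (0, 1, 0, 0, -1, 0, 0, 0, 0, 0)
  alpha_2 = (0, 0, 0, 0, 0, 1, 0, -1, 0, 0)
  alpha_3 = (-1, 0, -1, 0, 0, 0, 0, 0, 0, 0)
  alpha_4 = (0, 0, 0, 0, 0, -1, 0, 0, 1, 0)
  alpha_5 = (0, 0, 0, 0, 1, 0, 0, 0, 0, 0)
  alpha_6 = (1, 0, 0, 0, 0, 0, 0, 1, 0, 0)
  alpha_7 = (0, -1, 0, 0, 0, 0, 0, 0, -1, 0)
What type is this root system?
Compute the Cartan integers a_ij = 2(alpha_i, alpha_j)/(alpha_j, alpha_j); the resulting 7x7 Cartan matrix is
[[2, 0, 0, 0, -2, 0, -1], [0, 2, 0, -1, 0, -1, 0], [0, 0, 2, 0, 0, -1, 0], [0, -1, 0, 2, 0, 0, -1], [-1, 0, 0, 0, 2, 0, 0], [0, -1, -1, 0, 0, 2, 0], [-1, 0, 0, -1, 0, 0, 2]].
The roots have two lengths (squared-length ratio 2:1); the short ones are alpha_{5}. The associated Dynkin diagram is a chain of 7 nodes with a double edge at one end; the terminal node there is the unique short simple root (B_7), so the type is B_7 (the algebra so(15)).

B_7 (so(15))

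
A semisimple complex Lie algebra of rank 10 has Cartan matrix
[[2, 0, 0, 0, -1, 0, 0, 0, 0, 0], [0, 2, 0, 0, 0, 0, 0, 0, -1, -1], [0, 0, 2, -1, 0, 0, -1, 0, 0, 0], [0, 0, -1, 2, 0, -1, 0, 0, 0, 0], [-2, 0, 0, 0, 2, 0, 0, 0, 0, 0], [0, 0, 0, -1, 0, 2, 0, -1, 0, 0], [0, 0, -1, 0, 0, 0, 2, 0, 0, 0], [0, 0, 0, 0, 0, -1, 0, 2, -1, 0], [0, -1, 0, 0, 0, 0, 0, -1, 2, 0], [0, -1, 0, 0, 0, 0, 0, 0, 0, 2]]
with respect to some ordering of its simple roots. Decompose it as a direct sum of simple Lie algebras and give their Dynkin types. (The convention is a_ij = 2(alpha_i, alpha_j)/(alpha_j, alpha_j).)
The diagram associated to this matrix has two connected components: the simple roots {alpha_2, alpha_3, alpha_4, alpha_6, alpha_7, alpha_8, alpha_9, alpha_10} form a chain of 8 nodes with single edges (A_8), and {alpha_1, alpha_5} form a chain of 2 nodes with a double edge at one end; the terminal node there is the unique short simple root (B_2). A semisimple Lie algebra decomposes uniquely as the direct sum of simple ideals, one per connected component of its Dynkin diagram, so g ≅ A_8 ⊕ B_2 (dimension 80 + 10 = 90).

A_8 ⊕ B_2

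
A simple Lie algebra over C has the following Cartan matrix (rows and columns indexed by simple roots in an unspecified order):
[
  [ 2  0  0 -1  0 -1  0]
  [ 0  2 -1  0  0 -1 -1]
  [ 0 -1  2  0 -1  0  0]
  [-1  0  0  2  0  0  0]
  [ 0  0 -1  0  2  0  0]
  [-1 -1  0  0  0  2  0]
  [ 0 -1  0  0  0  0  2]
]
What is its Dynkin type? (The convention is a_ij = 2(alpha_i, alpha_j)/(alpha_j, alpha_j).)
E_7

The matrix has rank 7 with 2's on the diagonal. Reading the off-diagonal entries as Dynkin edges (a single edge where a_ij = a_ji = -1; a double or triple edge where a_ij * a_ji = 2 or 3), the diagram is a chain of 6 nodes with one extra node attached to the third node from one end (E_7). One simple-root ordering that puts it in standard form is (alpha_5, alpha_7, alpha_3, alpha_2, alpha_6, alpha_1, alpha_4). So the algebra is type E_7.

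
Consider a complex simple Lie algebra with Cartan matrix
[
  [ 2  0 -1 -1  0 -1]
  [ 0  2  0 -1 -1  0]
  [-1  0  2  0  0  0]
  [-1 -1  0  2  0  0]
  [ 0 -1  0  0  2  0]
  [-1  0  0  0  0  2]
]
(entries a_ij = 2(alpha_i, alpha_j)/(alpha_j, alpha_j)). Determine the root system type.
The matrix has rank 6 with 2's on the diagonal. Reading the off-diagonal entries as Dynkin edges (a single edge where a_ij = a_ji = -1; a double or triple edge where a_ij * a_ji = 2 or 3), the diagram is a chain of 4 nodes with a fork of two nodes at one end (D_6). One simple-root ordering that puts it in standard form is (alpha_5, alpha_2, alpha_4, alpha_1, alpha_6, alpha_3). So the algebra is type D_6, i.e. so(12).

D_6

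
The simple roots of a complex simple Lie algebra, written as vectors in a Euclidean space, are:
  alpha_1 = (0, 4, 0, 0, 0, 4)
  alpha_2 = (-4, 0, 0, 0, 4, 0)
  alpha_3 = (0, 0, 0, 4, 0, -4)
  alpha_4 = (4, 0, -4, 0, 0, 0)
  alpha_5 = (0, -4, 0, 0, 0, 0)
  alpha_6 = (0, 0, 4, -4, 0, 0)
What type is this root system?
type B_6

Compute the Cartan integers a_ij = 2(alpha_i, alpha_j)/(alpha_j, alpha_j); the resulting 6x6 Cartan matrix is
[[2, 0, -1, 0, -2, 0], [0, 2, 0, -1, 0, 0], [-1, 0, 2, 0, 0, -1], [0, -1, 0, 2, 0, -1], [-1, 0, 0, 0, 2, 0], [0, 0, -1, -1, 0, 2]].
The roots have two lengths (squared-length ratio 2:1); the short ones are alpha_{5}. The associated Dynkin diagram is a chain of 6 nodes with a double edge at one end; the terminal node there is the unique short simple root (B_6), so the type is B_6 (the algebra so(13)).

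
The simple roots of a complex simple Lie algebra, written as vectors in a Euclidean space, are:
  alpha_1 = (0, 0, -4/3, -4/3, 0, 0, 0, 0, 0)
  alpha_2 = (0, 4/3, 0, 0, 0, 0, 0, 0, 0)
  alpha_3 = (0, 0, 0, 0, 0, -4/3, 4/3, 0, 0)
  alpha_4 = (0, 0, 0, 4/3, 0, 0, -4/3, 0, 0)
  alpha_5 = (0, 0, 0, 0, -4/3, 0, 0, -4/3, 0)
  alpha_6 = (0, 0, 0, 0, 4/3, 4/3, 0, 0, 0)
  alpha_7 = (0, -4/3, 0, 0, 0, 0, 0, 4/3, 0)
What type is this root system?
Compute the Cartan integers a_ij = 2(alpha_i, alpha_j)/(alpha_j, alpha_j); the resulting 7x7 Cartan matrix is
[[2, 0, 0, -1, 0, 0, 0], [0, 2, 0, 0, 0, 0, -1], [0, 0, 2, -1, 0, -1, 0], [-1, 0, -1, 2, 0, 0, 0], [0, 0, 0, 0, 2, -1, -1], [0, 0, -1, 0, -1, 2, 0], [0, -2, 0, 0, -1, 0, 2]].
The roots have two lengths (squared-length ratio 2:1); the short ones are alpha_{2}. The associated Dynkin diagram is a chain of 7 nodes with a double edge at one end; the terminal node there is the unique short simple root (B_7), so the type is B_7 (the algebra so(15)).

type B_7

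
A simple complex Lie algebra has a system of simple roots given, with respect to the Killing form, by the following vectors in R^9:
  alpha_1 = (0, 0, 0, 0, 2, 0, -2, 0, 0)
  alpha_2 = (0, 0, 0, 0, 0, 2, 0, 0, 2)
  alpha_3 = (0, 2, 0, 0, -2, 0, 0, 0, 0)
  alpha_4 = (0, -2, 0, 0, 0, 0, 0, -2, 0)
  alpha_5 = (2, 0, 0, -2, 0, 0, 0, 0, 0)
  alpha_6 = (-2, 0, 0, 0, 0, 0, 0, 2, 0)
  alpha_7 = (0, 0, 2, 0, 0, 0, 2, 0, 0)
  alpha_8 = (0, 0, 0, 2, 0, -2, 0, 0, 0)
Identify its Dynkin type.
type A_8

Compute the Cartan integers a_ij = 2(alpha_i, alpha_j)/(alpha_j, alpha_j); the resulting 8x8 Cartan matrix is
[[2, 0, -1, 0, 0, 0, -1, 0], [0, 2, 0, 0, 0, 0, 0, -1], [-1, 0, 2, -1, 0, 0, 0, 0], [0, 0, -1, 2, 0, -1, 0, 0], [0, 0, 0, 0, 2, -1, 0, -1], [0, 0, 0, -1, -1, 2, 0, 0], [-1, 0, 0, 0, 0, 0, 2, 0], [0, -1, 0, 0, -1, 0, 0, 2]].
All simple roots have the same length, so the diagram is simply laced. The associated Dynkin diagram is a chain of 8 nodes with single edges (A_8), so the type is A_8 (the algebra sl(9)).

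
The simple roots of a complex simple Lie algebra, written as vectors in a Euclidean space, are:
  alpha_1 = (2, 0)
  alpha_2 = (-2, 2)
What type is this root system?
Compute the Cartan integers a_ij = 2(alpha_i, alpha_j)/(alpha_j, alpha_j); the resulting 2x2 Cartan matrix is
[[2, -1], [-2, 2]].
The roots have two lengths (squared-length ratio 2:1); the short ones are alpha_{1}. The associated Dynkin diagram is a chain of 2 nodes with a double edge at one end; the terminal node there is the unique short simple root (B_2), so the type is B_2 (the algebra so(5)).

B_2 (so(5))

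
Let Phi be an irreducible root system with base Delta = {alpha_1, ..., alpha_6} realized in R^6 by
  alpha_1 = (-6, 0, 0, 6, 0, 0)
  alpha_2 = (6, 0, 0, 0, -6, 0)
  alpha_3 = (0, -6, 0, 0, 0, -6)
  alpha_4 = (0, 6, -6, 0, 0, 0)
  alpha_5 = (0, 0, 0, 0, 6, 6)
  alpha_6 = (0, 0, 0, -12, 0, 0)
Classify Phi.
C6

Compute the Cartan integers a_ij = 2(alpha_i, alpha_j)/(alpha_j, alpha_j); the resulting 6x6 Cartan matrix is
[[2, -1, 0, 0, 0, -1], [-1, 2, 0, 0, -1, 0], [0, 0, 2, -1, -1, 0], [0, 0, -1, 2, 0, 0], [0, -1, -1, 0, 2, 0], [-2, 0, 0, 0, 0, 2]].
The roots have two lengths (squared-length ratio 2:1); the short ones are alpha_{1,2,3,4,5}. The associated Dynkin diagram is a chain of 6 nodes with a double edge at one end; the terminal node there is the unique long simple root (C_6), so the type is C_6 (the algebra sp(12)).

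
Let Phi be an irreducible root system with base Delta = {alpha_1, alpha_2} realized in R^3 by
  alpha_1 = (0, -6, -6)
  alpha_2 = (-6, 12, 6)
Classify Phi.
G2

Compute the Cartan integers a_ij = 2(alpha_i, alpha_j)/(alpha_j, alpha_j); the resulting 2x2 Cartan matrix is
[[2, -1], [-3, 2]].
The roots have two lengths (squared-length ratio 3:1); the short ones are alpha_{1}. The associated Dynkin diagram is two nodes joined by a triple edge (G_2), so the type is G_2.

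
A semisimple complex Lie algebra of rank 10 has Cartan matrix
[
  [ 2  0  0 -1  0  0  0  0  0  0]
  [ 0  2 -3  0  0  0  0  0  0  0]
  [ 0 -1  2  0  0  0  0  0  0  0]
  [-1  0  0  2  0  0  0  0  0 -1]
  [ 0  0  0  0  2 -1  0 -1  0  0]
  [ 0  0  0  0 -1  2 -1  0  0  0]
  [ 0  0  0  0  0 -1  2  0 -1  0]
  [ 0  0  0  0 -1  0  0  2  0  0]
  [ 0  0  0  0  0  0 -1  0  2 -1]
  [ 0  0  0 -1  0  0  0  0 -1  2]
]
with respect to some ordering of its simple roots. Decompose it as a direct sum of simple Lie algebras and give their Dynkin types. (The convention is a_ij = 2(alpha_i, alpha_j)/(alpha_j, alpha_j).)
A_8 (sl(9)) ⊕ G_2

The diagram associated to this matrix has two connected components: the simple roots {alpha_1, alpha_4, alpha_5, alpha_6, alpha_7, alpha_8, alpha_9, alpha_10} form a chain of 8 nodes with single edges (A_8), and {alpha_2, alpha_3} form two nodes joined by a triple edge (G_2). A semisimple Lie algebra decomposes uniquely as the direct sum of simple ideals, one per connected component of its Dynkin diagram, so g ≅ A_8 ⊕ G_2 (dimension 80 + 14 = 94).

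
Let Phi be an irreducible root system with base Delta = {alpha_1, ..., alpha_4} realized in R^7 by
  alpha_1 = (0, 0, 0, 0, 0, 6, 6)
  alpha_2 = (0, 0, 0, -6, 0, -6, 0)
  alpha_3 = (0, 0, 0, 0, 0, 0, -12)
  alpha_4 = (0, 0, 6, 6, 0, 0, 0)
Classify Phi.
Compute the Cartan integers a_ij = 2(alpha_i, alpha_j)/(alpha_j, alpha_j); the resulting 4x4 Cartan matrix is
[[2, -1, -1, 0], [-1, 2, 0, -1], [-2, 0, 2, 0], [0, -1, 0, 2]].
The roots have two lengths (squared-length ratio 2:1); the short ones are alpha_{1,2,4}. The associated Dynkin diagram is a chain of 4 nodes with a double edge at one end; the terminal node there is the unique long simple root (C_4), so the type is C_4 (the algebra sp(8)).

type C_4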